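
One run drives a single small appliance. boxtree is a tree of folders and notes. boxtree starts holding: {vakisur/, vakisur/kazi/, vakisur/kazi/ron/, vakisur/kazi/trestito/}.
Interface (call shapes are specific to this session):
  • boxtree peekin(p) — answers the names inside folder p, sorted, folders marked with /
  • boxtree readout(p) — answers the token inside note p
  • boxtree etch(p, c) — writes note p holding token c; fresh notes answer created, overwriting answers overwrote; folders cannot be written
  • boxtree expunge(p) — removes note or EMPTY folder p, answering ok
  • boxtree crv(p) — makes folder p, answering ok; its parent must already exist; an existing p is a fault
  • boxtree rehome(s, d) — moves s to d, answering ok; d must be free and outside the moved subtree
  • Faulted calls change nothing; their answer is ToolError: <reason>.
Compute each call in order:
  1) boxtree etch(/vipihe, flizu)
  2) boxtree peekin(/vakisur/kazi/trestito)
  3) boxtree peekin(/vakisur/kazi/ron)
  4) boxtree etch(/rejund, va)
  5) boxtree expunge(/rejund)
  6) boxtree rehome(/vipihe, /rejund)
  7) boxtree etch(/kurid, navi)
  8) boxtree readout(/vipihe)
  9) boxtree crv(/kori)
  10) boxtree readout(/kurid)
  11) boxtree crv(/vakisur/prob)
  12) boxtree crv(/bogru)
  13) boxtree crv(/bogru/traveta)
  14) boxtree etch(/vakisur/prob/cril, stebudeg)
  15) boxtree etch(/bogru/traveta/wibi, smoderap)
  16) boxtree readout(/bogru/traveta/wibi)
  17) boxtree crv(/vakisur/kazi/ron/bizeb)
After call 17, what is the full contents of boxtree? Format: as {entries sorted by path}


Answer: {bogru/, bogru/traveta/, bogru/traveta/wibi=smoderap, kori/, kurid=navi, rejund=flizu, vakisur/, vakisur/kazi/, vakisur/kazi/ron/, vakisur/kazi/ron/bizeb/, vakisur/kazi/trestito/, vakisur/prob/, vakisur/prob/cril=stebudeg}

Derivation:
I invoke boxtree etch passing p=/vipihe, c=flizu, and see created.
I invoke boxtree peekin passing p=/vakisur/kazi/trestito, which returns [].
I invoke boxtree peekin passing p=/vakisur/kazi/ron, and observe [].
I use boxtree etch passing p=/rejund, c=va, yielding created.
Invoking boxtree expunge passing p=/rejund, giving ok.
Now I run boxtree rehome passing s=/vipihe, d=/rejund, → ok.
Invoking boxtree etch passing p=/kurid, c=navi, and observe created.
Invoking boxtree readout passing p=/vipihe: ToolError: not found.
Invoking boxtree crv passing p=/kori, and get ok.
Calling boxtree readout passing p=/kurid, → navi.
I try boxtree crv passing p=/vakisur/prob: ok.
I call boxtree crv passing p=/bogru, yielding ok.
I call boxtree crv passing p=/bogru/traveta, — result: ok.
Calling boxtree etch passing p=/vakisur/prob/cril, c=stebudeg, — result: created.
Next I call boxtree etch passing p=/bogru/traveta/wibi, c=smoderap, yielding created.
Now I run boxtree readout passing p=/bogru/traveta/wibi, and see smoderap.
Using boxtree crv passing p=/vakisur/kazi/ron/bizeb, which returns ok.


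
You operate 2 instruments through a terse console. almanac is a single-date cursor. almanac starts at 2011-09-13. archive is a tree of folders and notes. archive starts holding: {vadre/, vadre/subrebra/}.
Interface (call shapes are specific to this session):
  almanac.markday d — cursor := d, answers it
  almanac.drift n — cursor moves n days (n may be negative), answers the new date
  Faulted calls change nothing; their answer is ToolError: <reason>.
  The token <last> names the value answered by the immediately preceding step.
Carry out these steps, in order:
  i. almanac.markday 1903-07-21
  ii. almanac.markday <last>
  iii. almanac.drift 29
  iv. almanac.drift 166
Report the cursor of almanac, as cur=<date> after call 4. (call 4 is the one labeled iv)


Step: almanac.markday[d=1903-07-21]
Result: 1903-07-21
Step: almanac.markday[d=<last>]
Result: 1903-07-21
Step: almanac.drift[n=29]
Result: 1903-08-19
Step: almanac.drift[n=166]
Result: 1904-02-01

Answer: cur=1904-02-01


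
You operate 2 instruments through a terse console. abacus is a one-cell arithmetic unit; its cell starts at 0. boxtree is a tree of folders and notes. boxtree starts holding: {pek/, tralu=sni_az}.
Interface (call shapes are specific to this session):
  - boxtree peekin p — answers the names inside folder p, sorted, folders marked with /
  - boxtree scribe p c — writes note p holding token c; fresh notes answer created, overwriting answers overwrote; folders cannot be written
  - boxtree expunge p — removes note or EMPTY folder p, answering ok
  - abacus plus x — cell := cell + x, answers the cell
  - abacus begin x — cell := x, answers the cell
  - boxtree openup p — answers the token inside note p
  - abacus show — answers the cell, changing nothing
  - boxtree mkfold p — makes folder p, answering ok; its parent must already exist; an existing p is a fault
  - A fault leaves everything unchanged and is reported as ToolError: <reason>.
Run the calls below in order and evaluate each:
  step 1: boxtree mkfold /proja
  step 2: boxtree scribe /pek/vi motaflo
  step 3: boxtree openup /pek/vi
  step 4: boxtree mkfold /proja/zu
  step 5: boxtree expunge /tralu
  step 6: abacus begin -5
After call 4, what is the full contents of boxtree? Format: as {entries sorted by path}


Answer: {pek/, pek/vi=motaflo, proja/, proja/zu/, tralu=sni_az}

Derivation:
Then boxtree mkfold with /proja, which returns ok.
I call boxtree scribe with /pek/vi, motaflo: created.
Using boxtree openup with /pek/vi, → motaflo.
Using boxtree mkfold with /proja/zu, — result: ok.
I call boxtree expunge with /tralu, and see ok.
I run abacus begin with -5, yielding -5.


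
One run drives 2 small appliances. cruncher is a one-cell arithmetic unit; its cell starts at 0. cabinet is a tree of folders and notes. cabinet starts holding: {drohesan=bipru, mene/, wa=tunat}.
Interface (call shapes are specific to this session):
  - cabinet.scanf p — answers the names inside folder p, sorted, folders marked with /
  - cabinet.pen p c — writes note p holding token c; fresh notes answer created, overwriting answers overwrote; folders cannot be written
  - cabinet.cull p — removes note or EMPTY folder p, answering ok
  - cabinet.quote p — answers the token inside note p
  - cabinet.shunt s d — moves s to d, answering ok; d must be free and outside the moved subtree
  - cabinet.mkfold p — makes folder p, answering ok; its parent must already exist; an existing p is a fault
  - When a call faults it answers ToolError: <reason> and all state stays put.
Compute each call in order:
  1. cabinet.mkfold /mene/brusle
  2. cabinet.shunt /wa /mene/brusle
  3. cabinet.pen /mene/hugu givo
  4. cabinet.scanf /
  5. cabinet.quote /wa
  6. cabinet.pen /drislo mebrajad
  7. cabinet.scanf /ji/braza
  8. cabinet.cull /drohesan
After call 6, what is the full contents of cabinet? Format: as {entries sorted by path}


~$ mkfold /mene/brusle
[out] ok
~$ shunt /wa /mene/brusle
[out] ToolError: exists
~$ pen /mene/hugu givo
[out] created
~$ scanf /
[out] [drohesan, mene/, wa]
~$ quote /wa
[out] tunat
~$ pen /drislo mebrajad
[out] created
~$ scanf /ji/braza
[out] ToolError: not found
~$ cull /drohesan
[out] ok

Answer: {drislo=mebrajad, drohesan=bipru, mene/, mene/brusle/, mene/hugu=givo, wa=tunat}


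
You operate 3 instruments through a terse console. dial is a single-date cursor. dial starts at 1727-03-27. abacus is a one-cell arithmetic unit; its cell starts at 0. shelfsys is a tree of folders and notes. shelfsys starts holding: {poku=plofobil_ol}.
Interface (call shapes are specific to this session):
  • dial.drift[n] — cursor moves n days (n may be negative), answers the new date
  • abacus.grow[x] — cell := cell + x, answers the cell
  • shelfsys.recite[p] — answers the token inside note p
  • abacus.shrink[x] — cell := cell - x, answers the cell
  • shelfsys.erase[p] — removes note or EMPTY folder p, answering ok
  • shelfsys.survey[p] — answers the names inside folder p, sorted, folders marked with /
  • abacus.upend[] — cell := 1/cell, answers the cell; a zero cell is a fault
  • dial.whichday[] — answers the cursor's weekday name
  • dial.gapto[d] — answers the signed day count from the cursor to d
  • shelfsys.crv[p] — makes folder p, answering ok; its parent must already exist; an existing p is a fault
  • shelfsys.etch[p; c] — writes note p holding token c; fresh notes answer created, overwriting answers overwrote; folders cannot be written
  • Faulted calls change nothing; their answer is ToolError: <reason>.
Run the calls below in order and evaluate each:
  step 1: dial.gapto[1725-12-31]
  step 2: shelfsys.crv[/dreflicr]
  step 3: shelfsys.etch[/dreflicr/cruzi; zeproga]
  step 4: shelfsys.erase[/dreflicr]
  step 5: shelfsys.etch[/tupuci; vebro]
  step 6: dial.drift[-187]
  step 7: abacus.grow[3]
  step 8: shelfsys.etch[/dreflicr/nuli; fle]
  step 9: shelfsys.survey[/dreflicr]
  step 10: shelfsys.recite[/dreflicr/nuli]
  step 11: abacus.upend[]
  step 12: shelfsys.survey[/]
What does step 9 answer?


Answer: [cruzi, nuli]

Derivation:
I run gapto passing d=1725-12-31, and get -451.
I try crv passing p=/dreflicr, and get ok.
Then etch passing p=/dreflicr/cruzi, c=zeproga, giving created.
Now I run erase passing p=/dreflicr, which returns ToolError: not empty.
I try etch passing p=/tupuci, c=vebro, and observe created.
I call drift passing n=-187, which returns 1726-09-21.
I invoke grow passing x=3, → 3.
I use etch passing p=/dreflicr/nuli, c=fle, and see created.
I run survey passing p=/dreflicr, and get [cruzi, nuli].
I use recite passing p=/dreflicr/nuli, and get fle.
Invoking upend(): 1/3.
Now I run survey passing p=/, yielding [dreflicr/, poku, tupuci].


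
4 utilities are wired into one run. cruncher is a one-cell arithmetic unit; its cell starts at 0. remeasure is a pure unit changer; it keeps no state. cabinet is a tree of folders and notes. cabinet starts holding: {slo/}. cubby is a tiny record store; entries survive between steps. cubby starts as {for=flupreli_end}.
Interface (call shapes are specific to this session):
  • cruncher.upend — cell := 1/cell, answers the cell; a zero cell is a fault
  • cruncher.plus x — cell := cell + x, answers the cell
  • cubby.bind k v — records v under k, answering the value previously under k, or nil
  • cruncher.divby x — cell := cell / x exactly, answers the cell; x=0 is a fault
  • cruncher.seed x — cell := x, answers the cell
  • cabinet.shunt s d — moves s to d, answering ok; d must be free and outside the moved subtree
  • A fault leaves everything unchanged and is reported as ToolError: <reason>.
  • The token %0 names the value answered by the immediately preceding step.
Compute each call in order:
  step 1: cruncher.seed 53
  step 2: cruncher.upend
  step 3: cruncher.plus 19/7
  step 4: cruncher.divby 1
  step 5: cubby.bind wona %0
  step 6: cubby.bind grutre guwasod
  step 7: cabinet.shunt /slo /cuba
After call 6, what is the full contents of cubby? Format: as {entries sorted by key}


I use cruncher.seed using x→53, and get 53.
Now I run cruncher.upend(), → 1/53.
Now I run cruncher.plus using x→19/7, yielding 1014/371.
Using cruncher.divby using x→1, and get 1014/371.
I call cubby.bind using k→wona, v→%0, and see nil.
Then cubby.bind using k→grutre, v→guwasod, and observe nil.
Next I call cabinet.shunt using s→/slo, d→/cuba, giving ok.

Answer: {for=flupreli_end, grutre=guwasod, wona=1014/371}


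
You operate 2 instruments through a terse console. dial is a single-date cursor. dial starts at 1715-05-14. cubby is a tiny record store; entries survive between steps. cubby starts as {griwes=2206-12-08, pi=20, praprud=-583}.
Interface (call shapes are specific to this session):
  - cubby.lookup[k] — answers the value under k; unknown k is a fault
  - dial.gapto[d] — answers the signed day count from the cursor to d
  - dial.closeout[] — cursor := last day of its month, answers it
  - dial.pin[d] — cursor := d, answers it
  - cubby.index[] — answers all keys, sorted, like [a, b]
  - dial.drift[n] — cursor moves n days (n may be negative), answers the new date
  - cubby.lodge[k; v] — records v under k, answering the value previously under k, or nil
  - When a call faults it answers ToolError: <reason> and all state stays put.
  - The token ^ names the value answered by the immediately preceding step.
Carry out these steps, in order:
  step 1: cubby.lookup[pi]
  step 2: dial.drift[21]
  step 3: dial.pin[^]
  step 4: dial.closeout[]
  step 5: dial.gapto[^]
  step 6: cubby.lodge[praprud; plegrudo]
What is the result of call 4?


→ lookup(pi)
← 20
→ drift(21)
← 1715-06-04
→ pin(^)
← 1715-06-04
→ closeout()
← 1715-06-30
→ gapto(^)
← 0
→ lodge(praprud, plegrudo)
← -583

Answer: 1715-06-30


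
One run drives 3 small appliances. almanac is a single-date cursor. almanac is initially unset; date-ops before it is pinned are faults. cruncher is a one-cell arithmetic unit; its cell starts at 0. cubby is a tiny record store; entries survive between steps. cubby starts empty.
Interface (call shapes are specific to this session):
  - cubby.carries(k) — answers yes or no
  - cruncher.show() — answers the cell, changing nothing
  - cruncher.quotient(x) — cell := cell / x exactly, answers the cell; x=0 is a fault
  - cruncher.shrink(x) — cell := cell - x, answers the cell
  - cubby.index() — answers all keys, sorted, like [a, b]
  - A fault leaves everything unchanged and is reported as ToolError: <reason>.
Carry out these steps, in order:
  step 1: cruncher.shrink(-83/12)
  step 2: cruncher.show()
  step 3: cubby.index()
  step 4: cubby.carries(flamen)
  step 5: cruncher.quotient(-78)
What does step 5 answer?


CALL shrink[x=-83/12]
RET  83/12
CALL show[]
RET  83/12
CALL index[]
RET  []
CALL carries[k=flamen]
RET  no
CALL quotient[x=-78]
RET  -83/936

Answer: -83/936


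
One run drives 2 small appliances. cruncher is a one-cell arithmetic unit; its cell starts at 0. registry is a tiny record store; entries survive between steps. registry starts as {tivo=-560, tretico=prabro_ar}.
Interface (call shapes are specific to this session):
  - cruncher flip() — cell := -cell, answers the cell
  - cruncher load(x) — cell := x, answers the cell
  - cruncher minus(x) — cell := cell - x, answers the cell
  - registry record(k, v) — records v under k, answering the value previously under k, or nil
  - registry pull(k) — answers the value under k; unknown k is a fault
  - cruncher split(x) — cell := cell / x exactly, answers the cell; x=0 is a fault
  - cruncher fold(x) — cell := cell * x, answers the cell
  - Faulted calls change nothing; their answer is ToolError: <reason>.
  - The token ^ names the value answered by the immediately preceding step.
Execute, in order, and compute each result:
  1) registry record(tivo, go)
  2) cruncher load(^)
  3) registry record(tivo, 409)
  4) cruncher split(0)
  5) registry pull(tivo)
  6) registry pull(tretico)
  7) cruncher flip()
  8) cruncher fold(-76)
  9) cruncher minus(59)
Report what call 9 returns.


Answer: -42619

Derivation:
==> registry record(tivo, go)
<== -560
==> cruncher load(^)
<== -560
==> registry record(tivo, 409)
<== go
==> cruncher split(0)
<== ToolError: division by zero
==> registry pull(tivo)
<== 409
==> registry pull(tretico)
<== prabro_ar
==> cruncher flip()
<== 560
==> cruncher fold(-76)
<== -42560
==> cruncher minus(59)
<== -42619


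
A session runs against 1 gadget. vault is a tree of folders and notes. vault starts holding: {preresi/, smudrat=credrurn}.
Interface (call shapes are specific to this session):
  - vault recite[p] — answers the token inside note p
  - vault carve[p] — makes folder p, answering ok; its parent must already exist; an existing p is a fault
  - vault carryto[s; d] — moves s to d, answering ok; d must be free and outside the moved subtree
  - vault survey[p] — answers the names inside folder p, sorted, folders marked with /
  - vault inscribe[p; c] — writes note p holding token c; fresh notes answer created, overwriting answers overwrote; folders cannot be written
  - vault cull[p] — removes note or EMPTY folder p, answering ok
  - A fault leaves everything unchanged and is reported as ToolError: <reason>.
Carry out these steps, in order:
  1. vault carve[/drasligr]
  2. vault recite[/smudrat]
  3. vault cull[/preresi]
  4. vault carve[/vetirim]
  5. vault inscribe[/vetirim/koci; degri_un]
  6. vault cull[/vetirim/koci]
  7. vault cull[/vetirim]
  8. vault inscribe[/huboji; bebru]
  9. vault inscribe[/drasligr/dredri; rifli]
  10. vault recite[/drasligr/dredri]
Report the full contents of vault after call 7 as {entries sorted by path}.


Answer: {drasligr/, smudrat=credrurn}

Derivation:
Step: vault carve[p→/drasligr]
Result: ok
Step: vault recite[p→/smudrat]
Result: credrurn
Step: vault cull[p→/preresi]
Result: ok
Step: vault carve[p→/vetirim]
Result: ok
Step: vault inscribe[p→/vetirim/koci; c→degri_un]
Result: created
Step: vault cull[p→/vetirim/koci]
Result: ok
Step: vault cull[p→/vetirim]
Result: ok
Step: vault inscribe[p→/huboji; c→bebru]
Result: created
Step: vault inscribe[p→/drasligr/dredri; c→rifli]
Result: created
Step: vault recite[p→/drasligr/dredri]
Result: rifli


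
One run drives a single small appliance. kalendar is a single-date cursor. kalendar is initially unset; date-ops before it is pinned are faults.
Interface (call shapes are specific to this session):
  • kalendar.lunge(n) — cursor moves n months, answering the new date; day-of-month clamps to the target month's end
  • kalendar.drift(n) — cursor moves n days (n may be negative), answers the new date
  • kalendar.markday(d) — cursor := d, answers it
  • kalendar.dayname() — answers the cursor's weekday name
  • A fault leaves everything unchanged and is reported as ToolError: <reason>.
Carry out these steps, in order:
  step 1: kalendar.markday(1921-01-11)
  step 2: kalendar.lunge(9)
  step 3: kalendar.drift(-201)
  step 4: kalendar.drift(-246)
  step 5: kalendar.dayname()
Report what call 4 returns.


Answer: 1920-07-21

Derivation:
Do: kalendar.markday[d=1921-01-11]
See: 1921-01-11
Do: kalendar.lunge[n=9]
See: 1921-10-11
Do: kalendar.drift[n=-201]
See: 1921-03-24
Do: kalendar.drift[n=-246]
See: 1920-07-21
Do: kalendar.dayname[]
See: Wednesday


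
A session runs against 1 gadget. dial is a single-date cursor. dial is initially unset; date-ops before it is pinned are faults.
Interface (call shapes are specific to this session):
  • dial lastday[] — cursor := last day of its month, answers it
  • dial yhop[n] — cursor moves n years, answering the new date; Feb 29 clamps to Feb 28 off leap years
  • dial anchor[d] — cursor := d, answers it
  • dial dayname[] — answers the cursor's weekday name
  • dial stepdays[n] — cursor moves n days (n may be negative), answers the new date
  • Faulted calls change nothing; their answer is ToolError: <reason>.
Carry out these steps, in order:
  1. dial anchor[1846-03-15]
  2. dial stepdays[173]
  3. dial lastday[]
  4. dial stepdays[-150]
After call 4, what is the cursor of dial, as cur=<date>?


Answer: cur=1846-05-03

Derivation:
~$ dial anchor d='1846-03-15'
:: 1846-03-15
~$ dial stepdays n='173'
:: 1846-09-04
~$ dial lastday
:: 1846-09-30
~$ dial stepdays n='-150'
:: 1846-05-03


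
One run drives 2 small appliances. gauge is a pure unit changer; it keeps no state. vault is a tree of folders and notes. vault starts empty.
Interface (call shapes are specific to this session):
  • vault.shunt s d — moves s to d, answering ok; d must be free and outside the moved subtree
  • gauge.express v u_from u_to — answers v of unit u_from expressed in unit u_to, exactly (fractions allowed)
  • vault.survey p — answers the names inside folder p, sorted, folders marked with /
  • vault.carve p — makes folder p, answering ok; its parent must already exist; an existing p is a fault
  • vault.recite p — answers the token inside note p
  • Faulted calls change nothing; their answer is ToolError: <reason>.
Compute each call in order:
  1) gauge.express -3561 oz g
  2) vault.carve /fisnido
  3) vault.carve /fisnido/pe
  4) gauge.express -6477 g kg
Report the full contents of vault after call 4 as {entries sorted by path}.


Answer: {fisnido/, fisnido/pe/}

Derivation:
// express(v→-3561, u_from→oz, u_to→g) -> -161524242957/1600000
// carve(p→/fisnido) -> ok
// carve(p→/fisnido/pe) -> ok
// express(v→-6477, u_from→g, u_to→kg) -> -6477/1000


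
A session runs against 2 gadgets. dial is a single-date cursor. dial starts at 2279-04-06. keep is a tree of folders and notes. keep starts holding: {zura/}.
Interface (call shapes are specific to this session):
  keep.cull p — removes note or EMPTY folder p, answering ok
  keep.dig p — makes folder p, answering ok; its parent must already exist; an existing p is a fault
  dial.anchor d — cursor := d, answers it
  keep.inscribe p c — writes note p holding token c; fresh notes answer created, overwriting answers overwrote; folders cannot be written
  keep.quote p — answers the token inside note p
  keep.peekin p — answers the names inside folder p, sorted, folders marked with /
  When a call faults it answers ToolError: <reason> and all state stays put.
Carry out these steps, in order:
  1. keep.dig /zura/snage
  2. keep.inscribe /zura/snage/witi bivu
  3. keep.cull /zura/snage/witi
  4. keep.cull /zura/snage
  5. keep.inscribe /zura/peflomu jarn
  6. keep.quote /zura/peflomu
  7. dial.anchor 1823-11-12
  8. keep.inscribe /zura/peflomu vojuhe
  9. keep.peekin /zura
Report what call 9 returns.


I call dig with p='/zura/snage', and see ok.
I run inscribe with p='/zura/snage/witi', c='bivu', and observe created.
Next I call cull with p='/zura/snage/witi', yielding ok.
Now I run cull with p='/zura/snage', and observe ok.
Then inscribe with p='/zura/peflomu', c='jarn', giving created.
Next I call quote with p='/zura/peflomu', and get jarn.
Next I call anchor with d='1823-11-12': 1823-11-12.
Calling inscribe with p='/zura/peflomu', c='vojuhe', — result: overwrote.
Now I run peekin with p='/zura', — result: [peflomu].

Answer: [peflomu]


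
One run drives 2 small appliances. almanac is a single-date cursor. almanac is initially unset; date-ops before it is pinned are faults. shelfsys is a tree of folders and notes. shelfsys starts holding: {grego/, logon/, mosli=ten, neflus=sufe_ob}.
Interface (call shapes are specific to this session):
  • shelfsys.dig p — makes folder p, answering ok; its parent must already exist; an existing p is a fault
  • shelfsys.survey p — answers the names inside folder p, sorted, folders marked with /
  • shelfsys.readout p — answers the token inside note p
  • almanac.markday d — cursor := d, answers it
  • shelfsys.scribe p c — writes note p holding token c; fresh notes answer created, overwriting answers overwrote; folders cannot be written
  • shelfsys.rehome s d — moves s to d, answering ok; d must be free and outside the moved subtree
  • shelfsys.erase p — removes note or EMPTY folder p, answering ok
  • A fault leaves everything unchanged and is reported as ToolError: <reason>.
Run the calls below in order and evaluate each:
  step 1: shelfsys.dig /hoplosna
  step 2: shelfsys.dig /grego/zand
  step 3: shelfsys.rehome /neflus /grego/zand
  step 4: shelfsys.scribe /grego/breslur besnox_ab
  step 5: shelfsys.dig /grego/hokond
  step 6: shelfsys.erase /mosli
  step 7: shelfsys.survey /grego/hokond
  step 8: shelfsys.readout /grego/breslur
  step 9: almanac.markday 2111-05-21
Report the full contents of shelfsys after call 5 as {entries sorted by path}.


Answer: {grego/, grego/breslur=besnox_ab, grego/hokond/, grego/zand/, hoplosna/, logon/, mosli=ten, neflus=sufe_ob}

Derivation:
>>> shelfsys.dig p: /hoplosna
[out] ok
>>> shelfsys.dig p: /grego/zand
[out] ok
>>> shelfsys.rehome s: /neflus d: /grego/zand
[out] ToolError: exists
>>> shelfsys.scribe p: /grego/breslur c: besnox_ab
[out] created
>>> shelfsys.dig p: /grego/hokond
[out] ok
>>> shelfsys.erase p: /mosli
[out] ok
>>> shelfsys.survey p: /grego/hokond
[out] []
>>> shelfsys.readout p: /grego/breslur
[out] besnox_ab
>>> almanac.markday d: 2111-05-21
[out] 2111-05-21


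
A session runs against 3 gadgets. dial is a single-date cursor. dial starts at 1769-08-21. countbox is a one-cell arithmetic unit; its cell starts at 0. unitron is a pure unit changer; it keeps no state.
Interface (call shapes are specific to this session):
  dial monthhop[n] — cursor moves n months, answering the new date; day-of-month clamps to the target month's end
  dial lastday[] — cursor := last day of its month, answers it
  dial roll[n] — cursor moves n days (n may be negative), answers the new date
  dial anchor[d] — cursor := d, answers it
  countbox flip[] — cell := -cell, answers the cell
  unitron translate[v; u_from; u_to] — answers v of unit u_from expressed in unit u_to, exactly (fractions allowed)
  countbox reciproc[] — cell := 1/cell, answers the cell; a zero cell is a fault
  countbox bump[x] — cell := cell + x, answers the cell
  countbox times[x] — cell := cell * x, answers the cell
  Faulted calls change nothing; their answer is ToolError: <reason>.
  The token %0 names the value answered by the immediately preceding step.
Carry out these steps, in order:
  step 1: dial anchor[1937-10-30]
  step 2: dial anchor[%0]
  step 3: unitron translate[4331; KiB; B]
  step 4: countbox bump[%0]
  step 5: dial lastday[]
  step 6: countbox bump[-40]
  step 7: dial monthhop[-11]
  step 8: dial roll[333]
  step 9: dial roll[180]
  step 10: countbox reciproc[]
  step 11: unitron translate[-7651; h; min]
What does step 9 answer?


Answer: 1938-04-27

Derivation:
% dial anchor d→1937-10-30
= 1937-10-30
% dial anchor d→%0
= 1937-10-30
% unitron translate v→4331 u_from→KiB u_to→B
= 4434944
% countbox bump x→%0
= 4434944
% dial lastday
= 1937-10-31
% countbox bump x→-40
= 4434904
% dial monthhop n→-11
= 1936-11-30
% dial roll n→333
= 1937-10-29
% dial roll n→180
= 1938-04-27
% countbox reciproc
= 1/4434904
% unitron translate v→-7651 u_from→h u_to→min
= -459060


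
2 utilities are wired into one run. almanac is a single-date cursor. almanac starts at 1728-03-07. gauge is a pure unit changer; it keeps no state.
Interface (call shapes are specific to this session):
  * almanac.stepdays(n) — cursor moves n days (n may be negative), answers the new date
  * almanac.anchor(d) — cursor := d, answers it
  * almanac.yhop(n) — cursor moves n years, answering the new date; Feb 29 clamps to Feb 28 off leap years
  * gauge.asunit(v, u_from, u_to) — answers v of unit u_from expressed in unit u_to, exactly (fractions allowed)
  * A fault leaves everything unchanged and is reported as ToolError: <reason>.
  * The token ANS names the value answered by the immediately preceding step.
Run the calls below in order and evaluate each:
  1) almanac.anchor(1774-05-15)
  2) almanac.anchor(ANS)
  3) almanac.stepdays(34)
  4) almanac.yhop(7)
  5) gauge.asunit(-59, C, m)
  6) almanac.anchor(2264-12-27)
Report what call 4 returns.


Answer: 1781-06-18

Derivation:
Act: almanac.anchor[1774-05-15]
Obs: 1774-05-15
Act: almanac.anchor[ANS]
Obs: 1774-05-15
Act: almanac.stepdays[34]
Obs: 1774-06-18
Act: almanac.yhop[7]
Obs: 1781-06-18
Act: gauge.asunit[-59; C; m]
Obs: ToolError: incompatible units
Act: almanac.anchor[2264-12-27]
Obs: 2264-12-27


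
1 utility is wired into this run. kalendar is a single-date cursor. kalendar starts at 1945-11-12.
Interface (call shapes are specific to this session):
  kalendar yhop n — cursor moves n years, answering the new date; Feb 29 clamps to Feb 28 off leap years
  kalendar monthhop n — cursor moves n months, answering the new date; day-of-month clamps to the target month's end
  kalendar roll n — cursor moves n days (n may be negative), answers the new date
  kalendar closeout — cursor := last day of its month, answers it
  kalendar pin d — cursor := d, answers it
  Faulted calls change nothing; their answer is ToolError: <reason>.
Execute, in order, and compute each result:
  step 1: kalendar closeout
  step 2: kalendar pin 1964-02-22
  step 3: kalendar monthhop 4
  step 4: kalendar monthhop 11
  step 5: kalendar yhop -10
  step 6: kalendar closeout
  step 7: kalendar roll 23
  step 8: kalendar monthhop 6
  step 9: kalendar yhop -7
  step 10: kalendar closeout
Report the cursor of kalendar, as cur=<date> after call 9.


CALL kalendar closeout[]
RET  1945-11-30
CALL kalendar pin[d=1964-02-22]
RET  1964-02-22
CALL kalendar monthhop[n=4]
RET  1964-06-22
CALL kalendar monthhop[n=11]
RET  1965-05-22
CALL kalendar yhop[n=-10]
RET  1955-05-22
CALL kalendar closeout[]
RET  1955-05-31
CALL kalendar roll[n=23]
RET  1955-06-23
CALL kalendar monthhop[n=6]
RET  1955-12-23
CALL kalendar yhop[n=-7]
RET  1948-12-23
CALL kalendar closeout[]
RET  1948-12-31

Answer: cur=1948-12-23


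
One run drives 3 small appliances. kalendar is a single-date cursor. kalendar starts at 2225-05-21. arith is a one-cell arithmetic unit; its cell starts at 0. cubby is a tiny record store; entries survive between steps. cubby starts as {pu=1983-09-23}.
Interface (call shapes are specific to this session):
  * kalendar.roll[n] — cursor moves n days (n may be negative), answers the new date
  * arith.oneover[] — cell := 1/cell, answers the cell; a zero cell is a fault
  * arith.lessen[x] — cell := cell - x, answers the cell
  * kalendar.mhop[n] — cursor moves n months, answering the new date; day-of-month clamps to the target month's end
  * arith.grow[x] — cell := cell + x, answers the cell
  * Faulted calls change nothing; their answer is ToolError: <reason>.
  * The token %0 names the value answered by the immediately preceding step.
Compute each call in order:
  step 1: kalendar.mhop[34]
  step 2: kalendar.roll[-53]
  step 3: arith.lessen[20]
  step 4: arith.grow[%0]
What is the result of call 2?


Answer: 2228-01-28

Derivation:
Step: kalendar.mhop[n→34]
Result: 2228-03-21
Step: kalendar.roll[n→-53]
Result: 2228-01-28
Step: arith.lessen[x→20]
Result: -20
Step: arith.grow[x→%0]
Result: -40


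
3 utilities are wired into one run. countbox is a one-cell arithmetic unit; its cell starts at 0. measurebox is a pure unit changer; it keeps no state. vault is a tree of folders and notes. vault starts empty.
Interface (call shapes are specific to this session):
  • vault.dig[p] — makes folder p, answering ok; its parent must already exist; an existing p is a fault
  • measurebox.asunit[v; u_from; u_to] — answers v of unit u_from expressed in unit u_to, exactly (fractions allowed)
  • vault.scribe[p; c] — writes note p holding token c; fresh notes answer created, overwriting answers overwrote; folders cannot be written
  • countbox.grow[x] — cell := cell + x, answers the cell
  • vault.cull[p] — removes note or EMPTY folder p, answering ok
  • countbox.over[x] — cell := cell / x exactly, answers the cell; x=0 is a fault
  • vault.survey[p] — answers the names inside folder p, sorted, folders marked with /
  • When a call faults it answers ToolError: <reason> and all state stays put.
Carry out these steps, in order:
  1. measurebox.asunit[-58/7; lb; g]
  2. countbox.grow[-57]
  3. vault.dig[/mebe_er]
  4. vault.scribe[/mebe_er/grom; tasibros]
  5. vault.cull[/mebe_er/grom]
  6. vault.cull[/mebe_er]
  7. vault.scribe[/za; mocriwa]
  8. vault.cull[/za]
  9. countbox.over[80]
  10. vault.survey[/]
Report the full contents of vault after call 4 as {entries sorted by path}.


[in] measurebox.asunit -58/7 lb g
  -187916839/50000
[in] countbox.grow -57
  -57
[in] vault.dig /mebe_er
  ok
[in] vault.scribe /mebe_er/grom tasibros
  created
[in] vault.cull /mebe_er/grom
  ok
[in] vault.cull /mebe_er
  ok
[in] vault.scribe /za mocriwa
  created
[in] vault.cull /za
  ok
[in] countbox.over 80
  -57/80
[in] vault.survey /
  []

Answer: {mebe_er/, mebe_er/grom=tasibros}


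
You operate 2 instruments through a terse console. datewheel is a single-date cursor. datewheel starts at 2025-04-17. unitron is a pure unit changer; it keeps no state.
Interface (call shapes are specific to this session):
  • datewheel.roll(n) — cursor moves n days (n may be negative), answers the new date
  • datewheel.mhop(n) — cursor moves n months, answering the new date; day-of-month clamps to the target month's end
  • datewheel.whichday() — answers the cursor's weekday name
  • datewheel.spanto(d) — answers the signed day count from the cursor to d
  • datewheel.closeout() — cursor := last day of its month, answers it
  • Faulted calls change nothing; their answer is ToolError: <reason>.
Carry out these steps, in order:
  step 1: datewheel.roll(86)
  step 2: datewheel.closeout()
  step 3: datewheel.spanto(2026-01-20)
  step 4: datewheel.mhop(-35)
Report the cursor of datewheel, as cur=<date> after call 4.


% roll(86) => 2025-07-12
% closeout() => 2025-07-31
% spanto(2026-01-20) => 173
% mhop(-35) => 2022-08-31

Answer: cur=2022-08-31


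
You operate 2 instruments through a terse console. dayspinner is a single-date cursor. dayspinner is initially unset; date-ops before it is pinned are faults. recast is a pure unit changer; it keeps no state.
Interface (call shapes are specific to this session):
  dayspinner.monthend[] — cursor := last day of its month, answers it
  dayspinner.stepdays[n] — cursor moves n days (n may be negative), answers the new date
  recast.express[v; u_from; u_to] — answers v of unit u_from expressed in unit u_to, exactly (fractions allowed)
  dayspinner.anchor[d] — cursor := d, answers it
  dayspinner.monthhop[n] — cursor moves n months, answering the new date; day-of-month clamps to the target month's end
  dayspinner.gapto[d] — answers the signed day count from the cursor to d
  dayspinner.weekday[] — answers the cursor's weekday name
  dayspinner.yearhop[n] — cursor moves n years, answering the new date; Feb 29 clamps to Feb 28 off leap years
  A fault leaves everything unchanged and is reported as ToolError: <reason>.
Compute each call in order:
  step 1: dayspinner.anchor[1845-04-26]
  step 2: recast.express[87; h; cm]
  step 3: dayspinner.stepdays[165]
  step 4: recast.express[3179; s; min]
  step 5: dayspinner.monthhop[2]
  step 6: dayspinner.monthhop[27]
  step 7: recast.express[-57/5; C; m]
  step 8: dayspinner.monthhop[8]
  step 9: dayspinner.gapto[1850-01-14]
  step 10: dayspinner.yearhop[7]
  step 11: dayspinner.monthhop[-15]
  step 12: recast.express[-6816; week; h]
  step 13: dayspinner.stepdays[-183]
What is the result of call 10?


;; dayspinner.anchor(d→1845-04-26) => 1845-04-26
;; recast.express(v→87, u_from→h, u_to→cm) => ToolError: incompatible units
;; dayspinner.stepdays(n→165) => 1845-10-08
;; recast.express(v→3179, u_from→s, u_to→min) => 3179/60
;; dayspinner.monthhop(n→2) => 1845-12-08
;; dayspinner.monthhop(n→27) => 1848-03-08
;; recast.express(v→-57/5, u_from→C, u_to→m) => ToolError: incompatible units
;; dayspinner.monthhop(n→8) => 1848-11-08
;; dayspinner.gapto(d→1850-01-14) => 432
;; dayspinner.yearhop(n→7) => 1855-11-08
;; dayspinner.monthhop(n→-15) => 1854-08-08
;; recast.express(v→-6816, u_from→week, u_to→h) => -1145088
;; dayspinner.stepdays(n→-183) => 1854-02-06

Answer: 1855-11-08


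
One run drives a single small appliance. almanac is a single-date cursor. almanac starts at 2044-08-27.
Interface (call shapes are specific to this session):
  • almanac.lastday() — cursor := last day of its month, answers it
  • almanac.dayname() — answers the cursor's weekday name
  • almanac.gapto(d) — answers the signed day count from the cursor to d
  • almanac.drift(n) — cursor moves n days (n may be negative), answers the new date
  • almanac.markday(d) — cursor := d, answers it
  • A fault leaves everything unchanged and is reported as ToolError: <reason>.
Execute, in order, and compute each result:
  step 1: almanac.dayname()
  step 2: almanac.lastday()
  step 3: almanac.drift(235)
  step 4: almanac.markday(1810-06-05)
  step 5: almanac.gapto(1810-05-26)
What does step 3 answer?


Answer: 2045-04-23

Derivation:
> dayname
:: Saturday
> lastday
:: 2044-08-31
> drift n='235'
:: 2045-04-23
> markday d='1810-06-05'
:: 1810-06-05
> gapto d='1810-05-26'
:: -10


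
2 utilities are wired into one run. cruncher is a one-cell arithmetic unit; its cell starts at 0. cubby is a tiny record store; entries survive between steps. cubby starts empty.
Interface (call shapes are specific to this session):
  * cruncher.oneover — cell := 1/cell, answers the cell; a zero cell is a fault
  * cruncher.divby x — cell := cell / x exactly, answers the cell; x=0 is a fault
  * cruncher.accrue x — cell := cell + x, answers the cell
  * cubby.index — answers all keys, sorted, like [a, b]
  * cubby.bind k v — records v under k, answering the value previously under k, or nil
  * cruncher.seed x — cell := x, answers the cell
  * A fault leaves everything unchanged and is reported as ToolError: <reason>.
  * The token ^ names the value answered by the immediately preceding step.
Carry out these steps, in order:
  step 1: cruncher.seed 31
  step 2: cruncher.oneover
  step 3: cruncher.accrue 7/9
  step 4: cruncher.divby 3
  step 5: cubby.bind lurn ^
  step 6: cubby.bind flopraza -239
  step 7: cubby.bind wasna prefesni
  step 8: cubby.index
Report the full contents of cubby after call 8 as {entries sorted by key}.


Answer: {flopraza=-239, lurn=226/837, wasna=prefesni}

Derivation:
> cruncher.seed 31
= 31
> cruncher.oneover
= 1/31
> cruncher.accrue 7/9
= 226/279
> cruncher.divby 3
= 226/837
> cubby.bind lurn ^
= nil
> cubby.bind flopraza -239
= nil
> cubby.bind wasna prefesni
= nil
> cubby.index
= [flopraza, lurn, wasna]


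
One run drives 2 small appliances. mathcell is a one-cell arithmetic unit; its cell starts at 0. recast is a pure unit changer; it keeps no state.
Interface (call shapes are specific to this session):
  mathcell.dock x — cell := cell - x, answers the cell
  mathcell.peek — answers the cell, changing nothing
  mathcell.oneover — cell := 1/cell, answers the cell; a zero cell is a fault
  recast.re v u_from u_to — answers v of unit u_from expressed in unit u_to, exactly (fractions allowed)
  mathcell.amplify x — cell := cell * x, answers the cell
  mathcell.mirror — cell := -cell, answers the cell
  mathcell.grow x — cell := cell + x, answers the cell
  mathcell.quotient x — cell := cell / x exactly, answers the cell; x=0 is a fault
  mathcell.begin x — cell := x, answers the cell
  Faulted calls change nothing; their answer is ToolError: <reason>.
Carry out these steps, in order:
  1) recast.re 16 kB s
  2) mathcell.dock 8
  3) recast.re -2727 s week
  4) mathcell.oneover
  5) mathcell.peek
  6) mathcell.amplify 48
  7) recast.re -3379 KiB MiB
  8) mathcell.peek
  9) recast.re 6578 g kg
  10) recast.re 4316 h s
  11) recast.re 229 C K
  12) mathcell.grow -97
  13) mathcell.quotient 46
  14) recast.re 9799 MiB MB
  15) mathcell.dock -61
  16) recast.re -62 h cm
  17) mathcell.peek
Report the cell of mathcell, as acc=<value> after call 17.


Next I call re on 16, kB, s: ToolError: incompatible units.
I run dock on 8: -8.
I run re on -2727, s, week, and get -101/22400.
Using oneover(), and observe -1/8.
I call peek, — result: -1/8.
I run amplify on 48, — result: -6.
Using re on -3379, KiB, MiB: -3379/1024.
Calling peek(), giving -6.
I use re on 6578, g, kg, and get 3289/500.
Next I call re on 4316, h, s, yielding 15537600.
Using re on 229, C, K, and get 10043/20.
Invoking grow on -97, which returns -103.
I call quotient on 46, which returns -103/46.
I invoke re on 9799, MiB, MB: 160546816/15625.
Now I run dock on -61, yielding 2703/46.
I use re on -62, h, cm, and observe ToolError: incompatible units.
Using peek, and get 2703/46.

Answer: acc=2703/46


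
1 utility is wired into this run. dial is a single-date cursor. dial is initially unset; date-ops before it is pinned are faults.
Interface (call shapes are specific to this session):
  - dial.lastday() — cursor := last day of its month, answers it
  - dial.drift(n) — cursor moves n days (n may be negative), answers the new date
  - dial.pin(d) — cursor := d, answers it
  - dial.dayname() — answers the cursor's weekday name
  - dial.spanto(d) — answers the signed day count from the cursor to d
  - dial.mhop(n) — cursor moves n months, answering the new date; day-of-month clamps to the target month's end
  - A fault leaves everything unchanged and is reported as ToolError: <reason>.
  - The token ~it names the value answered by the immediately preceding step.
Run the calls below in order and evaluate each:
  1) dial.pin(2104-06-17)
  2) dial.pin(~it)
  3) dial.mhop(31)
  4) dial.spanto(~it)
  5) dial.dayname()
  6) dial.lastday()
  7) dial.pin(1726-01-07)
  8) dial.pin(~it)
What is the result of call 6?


I call pin with d=2104-06-17: 2104-06-17.
Now I run pin with d=~it, — result: 2104-06-17.
Calling mhop with n=31, and observe 2107-01-17.
Then spanto with d=~it, → 0.
I invoke dayname(), and see Monday.
I use lastday: 2107-01-31.
Invoking pin with d=1726-01-07, and observe 1726-01-07.
Now I run pin with d=~it, and get 1726-01-07.

Answer: 2107-01-31
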